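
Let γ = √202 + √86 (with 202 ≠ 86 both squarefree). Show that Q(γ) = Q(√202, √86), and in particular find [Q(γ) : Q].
[Q(γ) : Q] = 4 (equivalently, Q(γ) = Q(√202, √86))

Obviously Q(γ) ⊆ Q(√202, √86), and [Q(√202, √86):Q] = 4 (since 202, 86 are distinct squarefree integers > 1 with 17372 not a perfect square). To show equality we compute the minimal polynomial of γ. From γ = √202 + √86: γ^2 = 202 + 2√(17372) + 86 = 288 + 2√(17372), so γ^2 - 288 = 2√(17372); squaring, (γ^2 - 288)^2 = 4·17372, i.e. γ^4 - 576γ^2 + 82944 - 69488 = 0, i.e. γ^4 - 576γ^2 + 13456 = 0. So γ is a root of x^4 - 576x^2 + 13456. This polynomial is irreducible over Q: it has no rational root (each ±√202 ± √86 is irrational), and any factorization into two quadratics over Q would force √(17372) ∈ Q (pairing opposite roots) or √202, √86 ∈ Q (other pairings), all impossible. Hence [Q(γ):Q] = 4 = [Q(√202, √86):Q], so Q(γ) = Q(√202, √86).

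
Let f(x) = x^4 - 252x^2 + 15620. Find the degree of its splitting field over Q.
[K : Q] = 4

Solving the quadratic in x^2: x^2 = (252 ± √(252^2 - 4·15620))/2 = (252 ± √1024)/2 = (252 ± 32)/2, giving x^2 = 142 or x^2 = 110. So f(x) = (x^2 - 142)(x^2 - 110) and the roots of f are ±√142, ±√110. Hence the splitting field is K = Q(√142, √110). Since 142 and 110 are distinct squarefree integers > 1, their product 15620 is not a perfect square, so √110 ∉ Q(√142). By the tower law [K:Q] = [Q(√142,√110):Q(√142)] · [Q(√142):Q] = 2 · 2 = 4.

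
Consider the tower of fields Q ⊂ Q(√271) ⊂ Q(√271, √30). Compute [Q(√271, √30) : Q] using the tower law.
[Q(√271, √30) : Q] = 4

[Q(√271):Q] = 2 (min poly x^2 - 271, irreducible since 271 is squarefree > 1). For the top step, suppose √30 ∈ Q(√271), say √30 = c + d√271 with c, d ∈ Q. Squaring: 30 = c^2 + 271d^2 + 2cd√271. Since √271 ∉ Q this forces 2cd = 0. If d = 0 then √30 = c ∈ Q, contradicting 30 squarefree > 1. If c = 0 then 30 = 271d^2, so 271·30 = (271d)^2 is a perfect square in Q — but 271·30 = 8130 is not a perfect square (since 271 and 30 are distinct squarefree integers). Contradiction. Hence √30 ∉ Q(√271), so x^2 - 30 stays irreducible over Q(√271) and [Q(√271, √30) : Q(√271)] = 2. By the tower law, [Q(√271, √30) : Q] = 2 · 2 = 4.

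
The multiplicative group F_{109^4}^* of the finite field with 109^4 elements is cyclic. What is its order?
|F_{109^4}^*| = 141158160

F_{109^4} has 109^4 = 141158161 elements; its multiplicative group consists of all nonzero elements, so |F_{109^4}^*| = 141158161 - 1 = 141158160. (It is cyclic since any finite subgroup of the multiplicative group of a field is cyclic.)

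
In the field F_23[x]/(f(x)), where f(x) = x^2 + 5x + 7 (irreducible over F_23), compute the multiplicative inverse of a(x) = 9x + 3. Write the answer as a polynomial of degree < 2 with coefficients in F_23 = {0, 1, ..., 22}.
a(x)^(-1) ≡ 15x + 1 (mod f(x))

Since f is irreducible over F_23, F_23[x]/(f) is a field and a(x) ≠ 0 has an inverse. Apply the extended Euclidean algorithm to f(x) and a(x) in F_23[x]: f(x) = (18x + 15)·a(x) + (8). The last nonzero remainder is the constant 8 = gcd(f, a) in F_23. Back-substituting through the division chain expresses 8 = s(x)·a(x) + t(x)·f(x) with s(x) ≡ 5x + 8 (mod f), so (5x + 8)·a(x) ≡ 8 (mod f). Multiplying by 8^(-1) ≡ 3 in F_23 gives a(x)^(-1) ≡ 3·(5x + 8) ≡ 15x + 1 (mod f). Check: (9x + 3)·(15x + 1) = 20x^2 + 8x + 3 ≡ 1 (mod x^2 + 5x + 7).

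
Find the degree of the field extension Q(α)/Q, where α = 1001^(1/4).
[Q(α):Q] = 4

α is a root of x^4 - 1001. By Eisenstein's criterion at the prime p = 7 (which divides the constant term 1001 but p^2 = 49 does not, since 1001 is squarefree), x^4 - 1001 is irreducible over Q. Hence [Q(α):Q] = 4.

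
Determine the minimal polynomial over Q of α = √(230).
m_α(x) = x^2 - 230

α satisfies α^2 - 230 = 0, so x^2 - 230 annihilates α. Since d = 230 is squarefree and ≠ 1, it is not a perfect square in Q, so x^2 - 230 has no rational root and is therefore irreducible over Q (a degree-2 polynomial over a field is irreducible iff it has no root). Hence m_α(x) = x^2 - 230.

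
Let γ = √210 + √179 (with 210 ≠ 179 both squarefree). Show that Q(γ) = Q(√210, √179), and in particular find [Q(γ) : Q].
[Q(γ) : Q] = 4 (equivalently, Q(γ) = Q(√210, √179))

Obviously Q(γ) ⊆ Q(√210, √179), and [Q(√210, √179):Q] = 4 (since 210, 179 are distinct squarefree integers > 1 with 37590 not a perfect square). To show equality we compute the minimal polynomial of γ. From γ = √210 + √179: γ^2 = 210 + 2√(37590) + 179 = 389 + 2√(37590), so γ^2 - 389 = 2√(37590); squaring, (γ^2 - 389)^2 = 4·37590, i.e. γ^4 - 778γ^2 + 151321 - 150360 = 0, i.e. γ^4 - 778γ^2 + 961 = 0. So γ is a root of x^4 - 778x^2 + 961. This polynomial is irreducible over Q: it has no rational root (each ±√210 ± √179 is irrational), and any factorization into two quadratics over Q would force √(37590) ∈ Q (pairing opposite roots) or √210, √179 ∈ Q (other pairings), all impossible. Hence [Q(γ):Q] = 4 = [Q(√210, √179):Q], so Q(γ) = Q(√210, √179).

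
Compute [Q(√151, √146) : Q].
[Q(√151, √146) : Q] = 4

[Q(√151):Q] = 2 (min poly x^2 - 151, irreducible since 151 is squarefree > 1). For the top step, suppose √146 ∈ Q(√151), say √146 = c + d√151 with c, d ∈ Q. Squaring: 146 = c^2 + 151d^2 + 2cd√151. Since √151 ∉ Q this forces 2cd = 0. If d = 0 then √146 = c ∈ Q, contradicting 146 squarefree > 1. If c = 0 then 146 = 151d^2, so 151·146 = (151d)^2 is a perfect square in Q — but 151·146 = 22046 is not a perfect square (since 151 and 146 are distinct squarefree integers). Contradiction. Hence √146 ∉ Q(√151), so x^2 - 146 stays irreducible over Q(√151) and [Q(√151, √146) : Q(√151)] = 2. By the tower law, [Q(√151, √146) : Q] = 2 · 2 = 4.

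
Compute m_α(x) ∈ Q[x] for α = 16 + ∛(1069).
m_α(x) = x^3 - 48x^2 + 768x - 5165

Set β = α - 16 = ∛(1069), so β^3 = 1069. Then (α - 16)^3 - 1069 = 0, i.e. α is a root of g(x) = (x - 16)^3 - 1069 = x^3 - 48x^2 + 768x - 5165. Since g(x) = h(x - 16) where h(x) = x^3 - 1069, and h is irreducible over Q (because 1069 is not a perfect cube, so h has no rational root, and a monic cubic with no rational root is irreducible), g is also irreducible (irreducibility is preserved under the substitution x → x - 16). Hence m_α(x) = x^3 - 48x^2 + 768x - 5165.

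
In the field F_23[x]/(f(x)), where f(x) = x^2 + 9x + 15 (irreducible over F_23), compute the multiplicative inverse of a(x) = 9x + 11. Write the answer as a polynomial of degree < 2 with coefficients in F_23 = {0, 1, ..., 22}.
a(x)^(-1) ≡ 19x + 20 (mod f(x))

Since f is irreducible over F_23, F_23[x]/(f) is a field and a(x) ≠ 0 has an inverse. Apply the extended Euclidean algorithm to f(x) and a(x) in F_23[x]: f(x) = (18x + 2)·a(x) + (16). The last nonzero remainder is the constant 16 = gcd(f, a) in F_23. Back-substituting through the division chain expresses 16 = s(x)·a(x) + t(x)·f(x) with s(x) ≡ 5x + 21 (mod f), so (5x + 21)·a(x) ≡ 16 (mod f). Multiplying by 16^(-1) ≡ 13 in F_23 gives a(x)^(-1) ≡ 13·(5x + 21) ≡ 19x + 20 (mod f). Check: (9x + 11)·(19x + 20) = 10x^2 + 21x + 13 ≡ 1 (mod x^2 + 9x + 15).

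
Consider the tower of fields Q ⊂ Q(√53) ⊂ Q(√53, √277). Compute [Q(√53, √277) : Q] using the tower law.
[Q(√53, √277) : Q] = 4

[Q(√53):Q] = 2 (min poly x^2 - 53, irreducible since 53 is squarefree > 1). For the top step, suppose √277 ∈ Q(√53), say √277 = c + d√53 with c, d ∈ Q. Squaring: 277 = c^2 + 53d^2 + 2cd√53. Since √53 ∉ Q this forces 2cd = 0. If d = 0 then √277 = c ∈ Q, contradicting 277 squarefree > 1. If c = 0 then 277 = 53d^2, so 53·277 = (53d)^2 is a perfect square in Q — but 53·277 = 14681 is not a perfect square (since 53 and 277 are distinct squarefree integers). Contradiction. Hence √277 ∉ Q(√53), so x^2 - 277 stays irreducible over Q(√53) and [Q(√53, √277) : Q(√53)] = 2. By the tower law, [Q(√53, √277) : Q] = 2 · 2 = 4.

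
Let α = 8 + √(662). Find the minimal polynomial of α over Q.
m_α(x) = x^2 - 16x - 598

From α - 8 = √(662), squaring gives (α - 8)^2 = 662, i.e. α^2 - 16α + 64 = 662, so α^2 - 16α - 598 = 0. The discriminant of x^2 - 16x - 598 is (-16)^2 - 4·(-598) = 256 + 2392 = 2648, and 4·(662) is not a perfect square in Q since 662 is squarefree and ≠ 1. Hence x^2 - 16x - 598 is irreducible over Q and is the minimal polynomial of α.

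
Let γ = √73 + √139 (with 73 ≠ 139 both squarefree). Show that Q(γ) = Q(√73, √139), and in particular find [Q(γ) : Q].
[Q(γ) : Q] = 4 (equivalently, Q(γ) = Q(√73, √139))

Obviously Q(γ) ⊆ Q(√73, √139), and [Q(√73, √139):Q] = 4 (since 73, 139 are distinct squarefree integers > 1 with 10147 not a perfect square). To show equality we compute the minimal polynomial of γ. From γ = √73 + √139: γ^2 = 73 + 2√(10147) + 139 = 212 + 2√(10147), so γ^2 - 212 = 2√(10147); squaring, (γ^2 - 212)^2 = 4·10147, i.e. γ^4 - 424γ^2 + 44944 - 40588 = 0, i.e. γ^4 - 424γ^2 + 4356 = 0. So γ is a root of x^4 - 424x^2 + 4356. This polynomial is irreducible over Q: it has no rational root (each ±√73 ± √139 is irrational), and any factorization into two quadratics over Q would force √(10147) ∈ Q (pairing opposite roots) or √73, √139 ∈ Q (other pairings), all impossible. Hence [Q(γ):Q] = 4 = [Q(√73, √139):Q], so Q(γ) = Q(√73, √139).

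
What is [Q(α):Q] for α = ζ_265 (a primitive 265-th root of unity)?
[Q(α):Q] = 208

The minimal polynomial of ζ_265 over Q is the 265-th cyclotomic polynomial Φ_265(x), which is irreducible over Q and has degree φ(265) = 208. Hence [Q(α):Q] = φ(265) = 208.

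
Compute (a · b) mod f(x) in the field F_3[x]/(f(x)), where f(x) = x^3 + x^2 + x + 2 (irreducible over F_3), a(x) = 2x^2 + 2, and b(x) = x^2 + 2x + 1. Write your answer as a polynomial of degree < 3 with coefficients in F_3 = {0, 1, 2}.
a · b ≡ x + 1 (mod f(x))

Multiply in F_3[x]: a(x)·b(x) = (2x^2 + 2)·(x^2 + 2x + 1) = 2x^4 + x^3 + x^2 + x + 2. This has degree ≥ 3, so divide by f(x) over F_3: 2x^4 + x^3 + x^2 + x + 2 = (2x + 2)·(x^3 + x^2 + x + 2) + (x + 1). Hence a·b ≡ x + 1 (mod f). (F_3[x]/(f) is a field with 3^3 = 27 elements since f is irreducible of degree 3.)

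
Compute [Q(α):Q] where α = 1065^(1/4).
[Q(α):Q] = 4

α is a root of x^4 - 1065. By Eisenstein's criterion at the prime p = 3 (which divides the constant term 1065 but p^2 = 9 does not, since 1065 is squarefree), x^4 - 1065 is irreducible over Q. Hence [Q(α):Q] = 4.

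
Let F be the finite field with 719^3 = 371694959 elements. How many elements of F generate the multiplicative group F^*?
There are φ(371694958) = 184775256 primitive elements

F_q^* is cyclic of order q - 1 = 371694958. A cyclic group of order m has exactly φ(m) generators. Here m = 371694958 = 2 · 359 · 487 · 1063, so the number of primitive elements is φ(371694958) = 184775256.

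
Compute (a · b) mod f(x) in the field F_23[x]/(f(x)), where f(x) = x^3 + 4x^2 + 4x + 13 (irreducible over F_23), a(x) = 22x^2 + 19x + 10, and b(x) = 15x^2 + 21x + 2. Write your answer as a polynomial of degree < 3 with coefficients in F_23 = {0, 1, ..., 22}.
a · b ≡ x^2 + 21x + 17 (mod f(x))

Multiply in F_23[x]: a(x)·b(x) = (22x^2 + 19x + 10)·(15x^2 + 21x + 2) = 8x^4 + 11x^3 + 18x^2 + 18x + 20. This has degree ≥ 3, so divide by f(x) over F_23: 8x^4 + 11x^3 + 18x^2 + 18x + 20 = (8x + 2)·(x^3 + 4x^2 + 4x + 13) + (x^2 + 21x + 17). Hence a·b ≡ x^2 + 21x + 17 (mod f). (F_23[x]/(f) is a field with 23^3 = 12167 elements since f is irreducible of degree 3.)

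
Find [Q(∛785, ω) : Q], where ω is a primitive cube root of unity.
[Q(∛785, ω) : Q] = 6

[Q(∛785):Q] = 3 (min poly x^3 - 785, irreducible since 785 is not a perfect cube). [Q(ω):Q] = 2 (min poly x^2 + x + 1). Since Q(∛785) ⊂ R and ω ∉ R, we have ω ∉ Q(∛785), so x^2 + x + 1 remains irreducible over Q(∛785) and [Q(∛785, ω) : Q(∛785)] = 2. By the tower law, [Q(∛785, ω) : Q] = 3 · 2 = 6. (In fact Q(∛785, ω) is the splitting field of x^3 - 785 over Q.)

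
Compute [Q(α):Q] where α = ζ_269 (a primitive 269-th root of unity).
[Q(α):Q] = 268

The minimal polynomial of ζ_269 over Q is the 269-th cyclotomic polynomial Φ_269(x), which is irreducible over Q and has degree φ(269) = 268. Hence [Q(α):Q] = φ(269) = 268.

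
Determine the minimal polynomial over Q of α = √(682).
m_α(x) = x^2 - 682

α satisfies α^2 - 682 = 0, so x^2 - 682 annihilates α. Since d = 682 is squarefree and ≠ 1, it is not a perfect square in Q, so x^2 - 682 has no rational root and is therefore irreducible over Q (a degree-2 polynomial over a field is irreducible iff it has no root). Hence m_α(x) = x^2 - 682.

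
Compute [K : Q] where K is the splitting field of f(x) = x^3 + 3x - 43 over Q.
[K : Q] = 6

By the rational root test, any rational root of the monic integer polynomial f(x) = x^3 + 3x - 43 must be an integer dividing the constant term -43, i.e. one of ±{1, 43}. Evaluating: f(1) = -39, f(-1) = -47, f(43) = 79593, f(-43) = -79679; none is 0, so f has no rational root and is therefore irreducible over Q (a cubic with no linear factor over a field is irreducible). For an irreducible cubic, the Galois group is A_3 or S_3 according as the discriminant disc(f) = -4a^3 - 27b^2 = -4·(3)^3 - 27·(-43)^2 = -50031 is or is not a square in Q. Here disc(f) = -50031 is not a perfect square in Q, so the Galois group of f over Q is not contained in A_3 and must be all of S_3. The splitting field has degree |S_3| = 6 over Q, so [K : Q] = 6.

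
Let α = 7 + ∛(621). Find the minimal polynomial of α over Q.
m_α(x) = x^3 - 21x^2 + 147x - 964

Set β = α - 7 = ∛(621), so β^3 = 621. Then (α - 7)^3 - 621 = 0, i.e. α is a root of g(x) = (x - 7)^3 - 621 = x^3 - 21x^2 + 147x - 964. Since g(x) = h(x - 7) where h(x) = x^3 - 621, and h is irreducible over Q (because 621 is not a perfect cube, so h has no rational root, and a monic cubic with no rational root is irreducible), g is also irreducible (irreducibility is preserved under the substitution x → x - 7). Hence m_α(x) = x^3 - 21x^2 + 147x - 964.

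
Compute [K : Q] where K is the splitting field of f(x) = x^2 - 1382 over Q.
[K : Q] = 2

f(x) = x^2 - 1382 factors as (x - √1382)(x + √1382). The splitting field is K = Q(√1382). Since 1382 is squarefree and > 1, it is not a perfect square, so x^2 - 1382 is irreducible over Q and [Q(√1382) : Q] = 2. Hence [K : Q] = 2.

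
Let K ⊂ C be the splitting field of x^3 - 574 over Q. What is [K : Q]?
[K : Q] = 6

The roots of x^3 - 574 are ∛574, ω∛574, ω^2∛574 where ω = e^(2πi/3) is a primitive cube root of unity, so K = Q(∛574, ω). Now [Q(∛574):Q] = 3 (since 574 is not a perfect cube, x^3 - 574 is irreducible) and [Q(ω):Q] = 2. Both 2 and 3 divide [K:Q], and [K:Q] ≤ 3·2 = 6, so [K:Q] = 6. (Equivalently: Q(∛574) ⊂ R but ω ∉ R, so [K : Q(∛574)] = 2.)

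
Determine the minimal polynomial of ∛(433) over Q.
m_α(x) = x^3 - 433

α satisfies α^3 = 433, so x^3 - 433 annihilates α. By the rational root test, a rational root p/q (in lowest terms) of x^3 - 433 would satisfy p^3 = 433 q^3, forcing q = 1 and p^3 = 433; but 433 is not a perfect cube, contradiction. A monic cubic over Q with no rational root is irreducible (any nontrivial factorization would include a linear factor). Hence x^3 - 433 is the minimal polynomial of α, and in particular [Q(α):Q] = 3.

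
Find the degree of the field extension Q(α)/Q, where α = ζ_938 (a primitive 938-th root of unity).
[Q(α):Q] = 396

The minimal polynomial of ζ_938 over Q is the 938-th cyclotomic polynomial Φ_938(x), which is irreducible over Q and has degree φ(938) = 396. Hence [Q(α):Q] = φ(938) = 396.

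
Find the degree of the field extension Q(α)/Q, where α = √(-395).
[Q(α):Q] = 2

[Q(α):Q] equals the degree of the minimal polynomial of α. Here α^2 = -395 and x^2 + 395 is irreducible (d = -395 is squarefree, ≠ 1, hence not a square), so deg(m_α) = 2. Thus [Q(α):Q] = 2.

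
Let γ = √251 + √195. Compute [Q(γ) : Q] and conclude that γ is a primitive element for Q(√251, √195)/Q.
[Q(γ) : Q] = 4 (equivalently, Q(γ) = Q(√251, √195))

Obviously Q(γ) ⊆ Q(√251, √195), and [Q(√251, √195):Q] = 4 (since 251, 195 are distinct squarefree integers > 1 with 48945 not a perfect square). To show equality we compute the minimal polynomial of γ. From γ = √251 + √195: γ^2 = 251 + 2√(48945) + 195 = 446 + 2√(48945), so γ^2 - 446 = 2√(48945); squaring, (γ^2 - 446)^2 = 4·48945, i.e. γ^4 - 892γ^2 + 198916 - 195780 = 0, i.e. γ^4 - 892γ^2 + 3136 = 0. So γ is a root of x^4 - 892x^2 + 3136. This polynomial is irreducible over Q: it has no rational root (each ±√251 ± √195 is irrational), and any factorization into two quadratics over Q would force √(48945) ∈ Q (pairing opposite roots) or √251, √195 ∈ Q (other pairings), all impossible. Hence [Q(γ):Q] = 4 = [Q(√251, √195):Q], so Q(γ) = Q(√251, √195).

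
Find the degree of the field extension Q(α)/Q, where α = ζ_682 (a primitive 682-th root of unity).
[Q(α):Q] = 300

The minimal polynomial of ζ_682 over Q is the 682-th cyclotomic polynomial Φ_682(x), which is irreducible over Q and has degree φ(682) = 300. Hence [Q(α):Q] = φ(682) = 300.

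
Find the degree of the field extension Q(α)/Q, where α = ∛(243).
[Q(α):Q] = 3

The minimal polynomial of α is x^3 - 243, irreducible over Q since 243 is not a perfect cube (so x^3 - 243 has no rational root). Hence [Q(α):Q] = deg(m_α) = 3.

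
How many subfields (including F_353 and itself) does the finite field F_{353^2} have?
F_{353^2} has 2 subfields

The subfields of F_{p^n} are exactly the fields F_{p^d} for d | n (each is the fixed field of the unique index-d subgroup of Gal(F_{p^n}/F_p) ≅ Z/nZ). The divisors of n = 2 are {1, 2}, giving 2 subfields: F_{353^1}, F_{353^2}.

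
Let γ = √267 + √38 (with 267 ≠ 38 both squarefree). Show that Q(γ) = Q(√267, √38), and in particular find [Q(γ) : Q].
[Q(γ) : Q] = 4 (equivalently, Q(γ) = Q(√267, √38))

Obviously Q(γ) ⊆ Q(√267, √38), and [Q(√267, √38):Q] = 4 (since 267, 38 are distinct squarefree integers > 1 with 10146 not a perfect square). To show equality we compute the minimal polynomial of γ. From γ = √267 + √38: γ^2 = 267 + 2√(10146) + 38 = 305 + 2√(10146), so γ^2 - 305 = 2√(10146); squaring, (γ^2 - 305)^2 = 4·10146, i.e. γ^4 - 610γ^2 + 93025 - 40584 = 0, i.e. γ^4 - 610γ^2 + 52441 = 0. So γ is a root of x^4 - 610x^2 + 52441. This polynomial is irreducible over Q: it has no rational root (each ±√267 ± √38 is irrational), and any factorization into two quadratics over Q would force √(10146) ∈ Q (pairing opposite roots) or √267, √38 ∈ Q (other pairings), all impossible. Hence [Q(γ):Q] = 4 = [Q(√267, √38):Q], so Q(γ) = Q(√267, √38).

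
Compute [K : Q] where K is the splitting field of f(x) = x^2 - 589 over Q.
[K : Q] = 2

f(x) = x^2 - 589 factors as (x - √589)(x + √589). The splitting field is K = Q(√589). Since 589 is squarefree and > 1, it is not a perfect square, so x^2 - 589 is irreducible over Q and [Q(√589) : Q] = 2. Hence [K : Q] = 2.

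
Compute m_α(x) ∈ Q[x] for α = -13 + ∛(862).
m_α(x) = x^3 + 39x^2 + 507x + 1335

Set β = α + 13 = ∛(862), so β^3 = 862. Then (α + 13)^3 - 862 = 0, i.e. α is a root of g(x) = (x + 13)^3 - 862 = x^3 + 39x^2 + 507x + 1335. Since g(x) = h(x + 13) where h(x) = x^3 - 862, and h is irreducible over Q (because 862 is not a perfect cube, so h has no rational root, and a monic cubic with no rational root is irreducible), g is also irreducible (irreducibility is preserved under the substitution x → x + 13). Hence m_α(x) = x^3 + 39x^2 + 507x + 1335.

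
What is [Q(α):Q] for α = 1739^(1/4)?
[Q(α):Q] = 4

α is a root of x^4 - 1739. By Eisenstein's criterion at the prime p = 37 (which divides the constant term 1739 but p^2 = 1369 does not, since 1739 is squarefree), x^4 - 1739 is irreducible over Q. Hence [Q(α):Q] = 4.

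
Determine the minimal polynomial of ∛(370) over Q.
m_α(x) = x^3 - 370

α satisfies α^3 = 370, so x^3 - 370 annihilates α. By the rational root test, a rational root p/q (in lowest terms) of x^3 - 370 would satisfy p^3 = 370 q^3, forcing q = 1 and p^3 = 370; but 370 is not a perfect cube, contradiction. A monic cubic over Q with no rational root is irreducible (any nontrivial factorization would include a linear factor). Hence x^3 - 370 is the minimal polynomial of α, and in particular [Q(α):Q] = 3.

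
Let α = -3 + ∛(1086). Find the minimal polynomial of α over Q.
m_α(x) = x^3 + 9x^2 + 27x - 1059

Set β = α + 3 = ∛(1086), so β^3 = 1086. Then (α + 3)^3 - 1086 = 0, i.e. α is a root of g(x) = (x + 3)^3 - 1086 = x^3 + 9x^2 + 27x - 1059. Since g(x) = h(x + 3) where h(x) = x^3 - 1086, and h is irreducible over Q (because 1086 is not a perfect cube, so h has no rational root, and a monic cubic with no rational root is irreducible), g is also irreducible (irreducibility is preserved under the substitution x → x + 3). Hence m_α(x) = x^3 + 9x^2 + 27x - 1059.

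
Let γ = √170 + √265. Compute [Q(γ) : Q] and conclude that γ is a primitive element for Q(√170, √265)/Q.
[Q(γ) : Q] = 4 (equivalently, Q(γ) = Q(√170, √265))

Obviously Q(γ) ⊆ Q(√170, √265), and [Q(√170, √265):Q] = 4 (since 170, 265 are distinct squarefree integers > 1 with 45050 not a perfect square). To show equality we compute the minimal polynomial of γ. From γ = √170 + √265: γ^2 = 170 + 2√(45050) + 265 = 435 + 2√(45050), so γ^2 - 435 = 2√(45050); squaring, (γ^2 - 435)^2 = 4·45050, i.e. γ^4 - 870γ^2 + 189225 - 180200 = 0, i.e. γ^4 - 870γ^2 + 9025 = 0. So γ is a root of x^4 - 870x^2 + 9025. This polynomial is irreducible over Q: it has no rational root (each ±√170 ± √265 is irrational), and any factorization into two quadratics over Q would force √(45050) ∈ Q (pairing opposite roots) or √170, √265 ∈ Q (other pairings), all impossible. Hence [Q(γ):Q] = 4 = [Q(√170, √265):Q], so Q(γ) = Q(√170, √265).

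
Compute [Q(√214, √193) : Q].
[Q(√214, √193) : Q] = 4

[Q(√214):Q] = 2 (min poly x^2 - 214, irreducible since 214 is squarefree > 1). For the top step, suppose √193 ∈ Q(√214), say √193 = c + d√214 with c, d ∈ Q. Squaring: 193 = c^2 + 214d^2 + 2cd√214. Since √214 ∉ Q this forces 2cd = 0. If d = 0 then √193 = c ∈ Q, contradicting 193 squarefree > 1. If c = 0 then 193 = 214d^2, so 214·193 = (214d)^2 is a perfect square in Q — but 214·193 = 41302 is not a perfect square (since 214 and 193 are distinct squarefree integers). Contradiction. Hence √193 ∉ Q(√214), so x^2 - 193 stays irreducible over Q(√214) and [Q(√214, √193) : Q(√214)] = 2. By the tower law, [Q(√214, √193) : Q] = 2 · 2 = 4.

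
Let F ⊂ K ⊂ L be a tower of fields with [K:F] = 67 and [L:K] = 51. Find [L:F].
[L:F] = 3417

The tower law says that for any tower of field extensions F ⊂ K ⊂ L with finite degrees, [L:F] = [L:K] · [K:F]. Here this gives [L:F] = 51 · 67 = 3417.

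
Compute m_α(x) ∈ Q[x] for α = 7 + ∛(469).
m_α(x) = x^3 - 21x^2 + 147x - 812

Set β = α - 7 = ∛(469), so β^3 = 469. Then (α - 7)^3 - 469 = 0, i.e. α is a root of g(x) = (x - 7)^3 - 469 = x^3 - 21x^2 + 147x - 812. Since g(x) = h(x - 7) where h(x) = x^3 - 469, and h is irreducible over Q (because 469 is not a perfect cube, so h has no rational root, and a monic cubic with no rational root is irreducible), g is also irreducible (irreducibility is preserved under the substitution x → x - 7). Hence m_α(x) = x^3 - 21x^2 + 147x - 812.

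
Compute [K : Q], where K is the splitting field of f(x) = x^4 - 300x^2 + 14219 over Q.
[K : Q] = 4

Solving the quadratic in x^2: x^2 = (300 ± √(300^2 - 4·14219))/2 = (300 ± √33124)/2 = (300 ± 182)/2, giving x^2 = 241 or x^2 = 59. So f(x) = (x^2 - 241)(x^2 - 59) and the roots of f are ±√241, ±√59. Hence the splitting field is K = Q(√241, √59). Since 241 and 59 are distinct squarefree integers > 1, their product 14219 is not a perfect square, so √59 ∉ Q(√241). By the tower law [K:Q] = [Q(√241,√59):Q(√241)] · [Q(√241):Q] = 2 · 2 = 4.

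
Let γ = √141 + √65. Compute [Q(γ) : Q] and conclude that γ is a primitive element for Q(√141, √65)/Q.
[Q(γ) : Q] = 4 (equivalently, Q(γ) = Q(√141, √65))

Obviously Q(γ) ⊆ Q(√141, √65), and [Q(√141, √65):Q] = 4 (since 141, 65 are distinct squarefree integers > 1 with 9165 not a perfect square). To show equality we compute the minimal polynomial of γ. From γ = √141 + √65: γ^2 = 141 + 2√(9165) + 65 = 206 + 2√(9165), so γ^2 - 206 = 2√(9165); squaring, (γ^2 - 206)^2 = 4·9165, i.e. γ^4 - 412γ^2 + 42436 - 36660 = 0, i.e. γ^4 - 412γ^2 + 5776 = 0. So γ is a root of x^4 - 412x^2 + 5776. This polynomial is irreducible over Q: it has no rational root (each ±√141 ± √65 is irrational), and any factorization into two quadratics over Q would force √(9165) ∈ Q (pairing opposite roots) or √141, √65 ∈ Q (other pairings), all impossible. Hence [Q(γ):Q] = 4 = [Q(√141, √65):Q], so Q(γ) = Q(√141, √65).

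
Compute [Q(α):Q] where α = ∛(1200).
[Q(α):Q] = 3

The minimal polynomial of α is x^3 - 1200, irreducible over Q since 1200 is not a perfect cube (so x^3 - 1200 has no rational root). Hence [Q(α):Q] = deg(m_α) = 3.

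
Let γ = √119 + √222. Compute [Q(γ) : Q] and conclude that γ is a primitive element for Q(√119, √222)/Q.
[Q(γ) : Q] = 4 (equivalently, Q(γ) = Q(√119, √222))

Obviously Q(γ) ⊆ Q(√119, √222), and [Q(√119, √222):Q] = 4 (since 119, 222 are distinct squarefree integers > 1 with 26418 not a perfect square). To show equality we compute the minimal polynomial of γ. From γ = √119 + √222: γ^2 = 119 + 2√(26418) + 222 = 341 + 2√(26418), so γ^2 - 341 = 2√(26418); squaring, (γ^2 - 341)^2 = 4·26418, i.e. γ^4 - 682γ^2 + 116281 - 105672 = 0, i.e. γ^4 - 682γ^2 + 10609 = 0. So γ is a root of x^4 - 682x^2 + 10609. This polynomial is irreducible over Q: it has no rational root (each ±√119 ± √222 is irrational), and any factorization into two quadratics over Q would force √(26418) ∈ Q (pairing opposite roots) or √119, √222 ∈ Q (other pairings), all impossible. Hence [Q(γ):Q] = 4 = [Q(√119, √222):Q], so Q(γ) = Q(√119, √222).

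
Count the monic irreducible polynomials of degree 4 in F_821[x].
There are 113582648910 monic irreducible polynomials of degree 4 over F_821

Each element of F_{821^4} that lies in no proper subfield is a root of exactly one monic irreducible of degree 4 over F_821, and each such polynomial has 4 distinct roots in F_{821^4}. By Möbius inversion the count is N_821(4) = (1/4) Σ_{d|4} μ(4/d) · 821^d = (1/4)(μ(4)·821^1 + μ(2)·821^2 + μ(1)·821^4) = 454330595640/4 = 113582648910.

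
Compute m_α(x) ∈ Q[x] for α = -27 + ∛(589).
m_α(x) = x^3 + 81x^2 + 2187x + 19094

Set β = α + 27 = ∛(589), so β^3 = 589. Then (α + 27)^3 - 589 = 0, i.e. α is a root of g(x) = (x + 27)^3 - 589 = x^3 + 81x^2 + 2187x + 19094. Since g(x) = h(x + 27) where h(x) = x^3 - 589, and h is irreducible over Q (because 589 is not a perfect cube, so h has no rational root, and a monic cubic with no rational root is irreducible), g is also irreducible (irreducibility is preserved under the substitution x → x + 27). Hence m_α(x) = x^3 + 81x^2 + 2187x + 19094.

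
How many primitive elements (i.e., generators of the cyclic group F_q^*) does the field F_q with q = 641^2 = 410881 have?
There are φ(410880) = 108544 primitive elements

F_q^* is cyclic of order q - 1 = 410880. A cyclic group of order m has exactly φ(m) generators. Here m = 410880 = 2^8 · 3 · 5 · 107, so the number of primitive elements is φ(410880) = 108544.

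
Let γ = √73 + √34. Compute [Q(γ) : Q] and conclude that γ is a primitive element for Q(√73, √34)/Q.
[Q(γ) : Q] = 4 (equivalently, Q(γ) = Q(√73, √34))

Obviously Q(γ) ⊆ Q(√73, √34), and [Q(√73, √34):Q] = 4 (since 73, 34 are distinct squarefree integers > 1 with 2482 not a perfect square). To show equality we compute the minimal polynomial of γ. From γ = √73 + √34: γ^2 = 73 + 2√(2482) + 34 = 107 + 2√(2482), so γ^2 - 107 = 2√(2482); squaring, (γ^2 - 107)^2 = 4·2482, i.e. γ^4 - 214γ^2 + 11449 - 9928 = 0, i.e. γ^4 - 214γ^2 + 1521 = 0. So γ is a root of x^4 - 214x^2 + 1521. This polynomial is irreducible over Q: it has no rational root (each ±√73 ± √34 is irrational), and any factorization into two quadratics over Q would force √(2482) ∈ Q (pairing opposite roots) or √73, √34 ∈ Q (other pairings), all impossible. Hence [Q(γ):Q] = 4 = [Q(√73, √34):Q], so Q(γ) = Q(√73, √34).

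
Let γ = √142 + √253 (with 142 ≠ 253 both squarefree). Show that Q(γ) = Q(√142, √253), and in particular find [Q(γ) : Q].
[Q(γ) : Q] = 4 (equivalently, Q(γ) = Q(√142, √253))

Obviously Q(γ) ⊆ Q(√142, √253), and [Q(√142, √253):Q] = 4 (since 142, 253 are distinct squarefree integers > 1 with 35926 not a perfect square). To show equality we compute the minimal polynomial of γ. From γ = √142 + √253: γ^2 = 142 + 2√(35926) + 253 = 395 + 2√(35926), so γ^2 - 395 = 2√(35926); squaring, (γ^2 - 395)^2 = 4·35926, i.e. γ^4 - 790γ^2 + 156025 - 143704 = 0, i.e. γ^4 - 790γ^2 + 12321 = 0. So γ is a root of x^4 - 790x^2 + 12321. This polynomial is irreducible over Q: it has no rational root (each ±√142 ± √253 is irrational), and any factorization into two quadratics over Q would force √(35926) ∈ Q (pairing opposite roots) or √142, √253 ∈ Q (other pairings), all impossible. Hence [Q(γ):Q] = 4 = [Q(√142, √253):Q], so Q(γ) = Q(√142, √253).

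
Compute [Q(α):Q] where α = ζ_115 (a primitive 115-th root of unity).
[Q(α):Q] = 88

The minimal polynomial of ζ_115 over Q is the 115-th cyclotomic polynomial Φ_115(x), which is irreducible over Q and has degree φ(115) = 88. Hence [Q(α):Q] = φ(115) = 88.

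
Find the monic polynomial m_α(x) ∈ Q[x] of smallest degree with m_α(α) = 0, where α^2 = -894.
m_α(x) = x^2 + 894

α satisfies α^2 + 894 = 0, so x^2 + 894 annihilates α. Since d = -894 is squarefree and ≠ 1, it is not a perfect square in Q, so x^2 + 894 has no rational root and is therefore irreducible over Q (a degree-2 polynomial over a field is irreducible iff it has no root). Hence m_α(x) = x^2 + 894.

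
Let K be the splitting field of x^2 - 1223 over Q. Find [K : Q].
[K : Q] = 2

f(x) = x^2 - 1223 factors as (x - √1223)(x + √1223). The splitting field is K = Q(√1223). Since 1223 is squarefree and > 1, it is not a perfect square, so x^2 - 1223 is irreducible over Q and [Q(√1223) : Q] = 2. Hence [K : Q] = 2.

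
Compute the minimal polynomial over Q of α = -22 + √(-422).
m_α(x) = x^2 + 44x + 906

From α + 22 = √(-422), squaring gives (α + 22)^2 = -422, i.e. α^2 + 44α + 484 = -422, so α^2 + 44α + 906 = 0. The discriminant of x^2 + 44x + 906 is (44)^2 - 4·(906) = 1936 - 3624 = -1688, and 4·(-422) is not a perfect square in Q since -422 is squarefree and ≠ 1. Hence x^2 + 44x + 906 is irreducible over Q and is the minimal polynomial of α.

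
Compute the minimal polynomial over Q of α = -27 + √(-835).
m_α(x) = x^2 + 54x + 1564

From α + 27 = √(-835), squaring gives (α + 27)^2 = -835, i.e. α^2 + 54α + 729 = -835, so α^2 + 54α + 1564 = 0. The discriminant of x^2 + 54x + 1564 is (54)^2 - 4·(1564) = 2916 - 6256 = -3340, and 4·(-835) is not a perfect square in Q since -835 is squarefree and ≠ 1. Hence x^2 + 54x + 1564 is irreducible over Q and is the minimal polynomial of α.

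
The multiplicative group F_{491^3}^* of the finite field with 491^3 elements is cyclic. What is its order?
|F_{491^3}^*| = 118370770

F_{491^3} has 491^3 = 118370771 elements; its multiplicative group consists of all nonzero elements, so |F_{491^3}^*| = 118370771 - 1 = 118370770. (It is cyclic since any finite subgroup of the multiplicative group of a field is cyclic.)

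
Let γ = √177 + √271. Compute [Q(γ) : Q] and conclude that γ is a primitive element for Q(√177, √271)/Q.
[Q(γ) : Q] = 4 (equivalently, Q(γ) = Q(√177, √271))

Obviously Q(γ) ⊆ Q(√177, √271), and [Q(√177, √271):Q] = 4 (since 177, 271 are distinct squarefree integers > 1 with 47967 not a perfect square). To show equality we compute the minimal polynomial of γ. From γ = √177 + √271: γ^2 = 177 + 2√(47967) + 271 = 448 + 2√(47967), so γ^2 - 448 = 2√(47967); squaring, (γ^2 - 448)^2 = 4·47967, i.e. γ^4 - 896γ^2 + 200704 - 191868 = 0, i.e. γ^4 - 896γ^2 + 8836 = 0. So γ is a root of x^4 - 896x^2 + 8836. This polynomial is irreducible over Q: it has no rational root (each ±√177 ± √271 is irrational), and any factorization into two quadratics over Q would force √(47967) ∈ Q (pairing opposite roots) or √177, √271 ∈ Q (other pairings), all impossible. Hence [Q(γ):Q] = 4 = [Q(√177, √271):Q], so Q(γ) = Q(√177, √271).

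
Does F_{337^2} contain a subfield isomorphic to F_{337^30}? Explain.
No: F_{337^30} is not a subfield of F_{337^2}

F_{p^m} embeds in F_{p^n} iff m | n. Here 30 ∤ 2 (since 2 = 0·30 + 2 with remainder 2 ≠ 0), so F_{337^30} is not a subfield of F_{337^2}. Equivalently: if it were, the tower law would give 30 = [F_{337^30}:F_337] dividing [F_{337^2}:F_337] = 2, contradiction.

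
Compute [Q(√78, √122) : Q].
[Q(√78, √122) : Q] = 4

[Q(√78):Q] = 2 (min poly x^2 - 78, irreducible since 78 is squarefree > 1). For the top step, suppose √122 ∈ Q(√78), say √122 = c + d√78 with c, d ∈ Q. Squaring: 122 = c^2 + 78d^2 + 2cd√78. Since √78 ∉ Q this forces 2cd = 0. If d = 0 then √122 = c ∈ Q, contradicting 122 squarefree > 1. If c = 0 then 122 = 78d^2, so 78·122 = (78d)^2 is a perfect square in Q — but 78·122 = 9516 is not a perfect square (since 78 and 122 are distinct squarefree integers). Contradiction. Hence √122 ∉ Q(√78), so x^2 - 122 stays irreducible over Q(√78) and [Q(√78, √122) : Q(√78)] = 2. By the tower law, [Q(√78, √122) : Q] = 2 · 2 = 4.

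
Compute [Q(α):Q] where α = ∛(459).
[Q(α):Q] = 3

The minimal polynomial of α is x^3 - 459, irreducible over Q since 459 is not a perfect cube (so x^3 - 459 has no rational root). Hence [Q(α):Q] = deg(m_α) = 3.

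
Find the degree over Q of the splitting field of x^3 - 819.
[K : Q] = 6

The roots of x^3 - 819 are ∛819, ω∛819, ω^2∛819 where ω = e^(2πi/3) is a primitive cube root of unity, so K = Q(∛819, ω). Now [Q(∛819):Q] = 3 (since 819 is not a perfect cube, x^3 - 819 is irreducible) and [Q(ω):Q] = 2. Both 2 and 3 divide [K:Q], and [K:Q] ≤ 3·2 = 6, so [K:Q] = 6. (Equivalently: Q(∛819) ⊂ R but ω ∉ R, so [K : Q(∛819)] = 2.)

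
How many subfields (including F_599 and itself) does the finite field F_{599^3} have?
F_{599^3} has 2 subfields

The subfields of F_{p^n} are exactly the fields F_{p^d} for d | n (each is the fixed field of the unique index-d subgroup of Gal(F_{p^n}/F_p) ≅ Z/nZ). The divisors of n = 3 are {1, 3}, giving 2 subfields: F_{599^1}, F_{599^3}.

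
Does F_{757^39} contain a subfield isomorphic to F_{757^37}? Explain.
No: F_{757^37} is not a subfield of F_{757^39}

F_{p^m} embeds in F_{p^n} iff m | n. Here 37 ∤ 39 (since 39 = 1·37 + 2 with remainder 2 ≠ 0), so F_{757^37} is not a subfield of F_{757^39}. Equivalently: if it were, the tower law would give 37 = [F_{757^37}:F_757] dividing [F_{757^39}:F_757] = 39, contradiction.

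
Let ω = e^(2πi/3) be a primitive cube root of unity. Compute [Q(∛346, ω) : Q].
[Q(∛346, ω) : Q] = 6

[Q(∛346):Q] = 3 (min poly x^3 - 346, irreducible since 346 is not a perfect cube). [Q(ω):Q] = 2 (min poly x^2 + x + 1). Since Q(∛346) ⊂ R and ω ∉ R, we have ω ∉ Q(∛346), so x^2 + x + 1 remains irreducible over Q(∛346) and [Q(∛346, ω) : Q(∛346)] = 2. By the tower law, [Q(∛346, ω) : Q] = 3 · 2 = 6. (In fact Q(∛346, ω) is the splitting field of x^3 - 346 over Q.)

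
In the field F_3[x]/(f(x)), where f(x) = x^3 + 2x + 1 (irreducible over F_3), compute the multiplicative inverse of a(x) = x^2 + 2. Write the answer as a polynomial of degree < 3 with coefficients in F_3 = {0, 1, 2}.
a(x)^(-1) ≡ 2x (mod f(x))

Since f is irreducible over F_3, F_3[x]/(f) is a field and a(x) ≠ 0 has an inverse. Apply the extended Euclidean algorithm to f(x) and a(x) in F_3[x]: f(x) = (x)·a(x) + (1). The last nonzero remainder is the constant 1 = gcd(f, a) in F_3. Back-substituting through the division chain expresses 1 = s(x)·a(x) + t(x)·f(x) with s(x) ≡ 2x (mod f), so a(x)^(-1) ≡ s(x) = 2x (mod f). Check: (x^2 + 2)·(2x) = 2x^3 + x ≡ 1 (mod x^3 + 2x + 1).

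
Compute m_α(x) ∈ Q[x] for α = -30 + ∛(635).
m_α(x) = x^3 + 90x^2 + 2700x + 26365

Set β = α + 30 = ∛(635), so β^3 = 635. Then (α + 30)^3 - 635 = 0, i.e. α is a root of g(x) = (x + 30)^3 - 635 = x^3 + 90x^2 + 2700x + 26365. Since g(x) = h(x + 30) where h(x) = x^3 - 635, and h is irreducible over Q (because 635 is not a perfect cube, so h has no rational root, and a monic cubic with no rational root is irreducible), g is also irreducible (irreducibility is preserved under the substitution x → x + 30). Hence m_α(x) = x^3 + 90x^2 + 2700x + 26365.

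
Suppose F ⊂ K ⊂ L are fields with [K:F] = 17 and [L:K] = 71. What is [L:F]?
[L:F] = 1207

The tower law says that for any tower of field extensions F ⊂ K ⊂ L with finite degrees, [L:F] = [L:K] · [K:F]. Here this gives [L:F] = 71 · 17 = 1207.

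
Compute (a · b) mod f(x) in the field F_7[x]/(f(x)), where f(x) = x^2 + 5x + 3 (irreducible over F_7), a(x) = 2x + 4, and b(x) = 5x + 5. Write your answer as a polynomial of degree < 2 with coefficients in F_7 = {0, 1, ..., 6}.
a · b ≡ x + 4 (mod f(x))

Multiply in F_7[x]: a(x)·b(x) = (2x + 4)·(5x + 5) = 3x^2 + 2x + 6. This has degree ≥ 2, so divide by f(x) over F_7: 3x^2 + 2x + 6 = (3)·(x^2 + 5x + 3) + (x + 4). Hence a·b ≡ x + 4 (mod f). (F_7[x]/(f) is a field with 7^2 = 49 elements since f is irreducible of degree 2.)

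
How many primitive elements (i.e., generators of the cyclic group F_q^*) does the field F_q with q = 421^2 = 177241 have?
There are φ(177240) = 40320 primitive elements

F_q^* is cyclic of order q - 1 = 177240. A cyclic group of order m has exactly φ(m) generators. Here m = 177240 = 2^3 · 3 · 5 · 7 · 211, so the number of primitive elements is φ(177240) = 40320.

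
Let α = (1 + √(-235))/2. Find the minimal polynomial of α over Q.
m_α(x) = x^2 - x + 59

From 2α - 1 = √(-235), squaring gives (2α - 1)^2 = -235, i.e. 4α^2 - 4α + 1 = -235, so α^2 - α + (1 + 235)/4 = 0. Since -235 ≡ 1 (mod 4), (1 + 235)/4 = 59 ∈ Z. The polynomial x^2 - x + 59 has discriminant 1 - 4·(59) = -235, which is not a perfect square in Q (d = -235 is squarefree and ≠ 1), so x^2 - x + 59 is irreducible over Q. It is the minimal polynomial of α.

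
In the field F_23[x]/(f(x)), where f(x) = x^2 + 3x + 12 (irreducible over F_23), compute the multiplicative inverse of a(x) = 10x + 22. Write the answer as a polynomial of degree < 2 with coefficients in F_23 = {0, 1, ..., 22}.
a(x)^(-1) ≡ 3x + 7 (mod f(x))

Since f is irreducible over F_23, F_23[x]/(f) is a field and a(x) ≠ 0 has an inverse. Apply the extended Euclidean algorithm to f(x) and a(x) in F_23[x]: f(x) = (7x + 1)·a(x) + (13). The last nonzero remainder is the constant 13 = gcd(f, a) in F_23. Back-substituting through the division chain expresses 13 = s(x)·a(x) + t(x)·f(x) with s(x) ≡ 16x + 22 (mod f), so (16x + 22)·a(x) ≡ 13 (mod f). Multiplying by 13^(-1) ≡ 16 in F_23 gives a(x)^(-1) ≡ 16·(16x + 22) ≡ 3x + 7 (mod f). Check: (10x + 22)·(3x + 7) = 7x^2 + 21x + 16 ≡ 1 (mod x^2 + 3x + 12).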